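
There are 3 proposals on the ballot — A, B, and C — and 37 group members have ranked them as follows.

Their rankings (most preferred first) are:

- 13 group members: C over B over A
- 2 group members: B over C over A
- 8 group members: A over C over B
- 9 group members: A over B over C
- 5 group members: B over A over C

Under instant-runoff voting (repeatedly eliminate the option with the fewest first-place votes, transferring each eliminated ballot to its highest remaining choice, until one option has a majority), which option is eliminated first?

B

Round 1: A 17, C 13, B 7. B has the fewest and is eliminated.
Round 2: A 22, C 15. A has a majority.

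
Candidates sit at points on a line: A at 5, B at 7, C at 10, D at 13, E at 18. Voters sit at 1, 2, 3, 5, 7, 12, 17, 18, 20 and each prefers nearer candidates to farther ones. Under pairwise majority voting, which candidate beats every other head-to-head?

B

With single-peaked preferences on a line, the Condorcet winner is the candidate closest to the median voter.
The median voter (position 7) is closest to B at 7.
Check: B vs A — voters closer to B: 5 of 9.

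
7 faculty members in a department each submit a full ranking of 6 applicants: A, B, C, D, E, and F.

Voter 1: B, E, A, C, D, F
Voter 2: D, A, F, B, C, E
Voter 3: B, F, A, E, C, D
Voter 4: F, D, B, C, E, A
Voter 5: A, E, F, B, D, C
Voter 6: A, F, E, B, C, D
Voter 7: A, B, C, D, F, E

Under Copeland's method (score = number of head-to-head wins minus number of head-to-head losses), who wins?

Pairwise results:
  A vs B: A wins 4–3.
  A vs C: A wins 6–1.
  A vs D: A wins 5–2.
  A vs E: A wins 5–2.
  A vs F: A wins 5–2.
  B vs C: B wins 7–0.
  B vs D: B wins 5–2.
  B vs E: B wins 5–2.
  B vs F: F wins 4–3.
  C vs D: C wins 4–3.
  C vs E: E wins 4–3.
  C vs F: F wins 5–2.
  D vs E: E wins 4–3.
  D vs F: F wins 4–3.
  E vs F: F wins 5–2.
Copeland scores (wins − losses):
  A: 5 − 0 = 5
  B: 3 − 2 = 1
  C: 1 − 4 = -3
  D: 0 − 5 = -5
  E: 2 − 3 = -1
  F: 4 − 1 = 3
A has the best Copeland score.

A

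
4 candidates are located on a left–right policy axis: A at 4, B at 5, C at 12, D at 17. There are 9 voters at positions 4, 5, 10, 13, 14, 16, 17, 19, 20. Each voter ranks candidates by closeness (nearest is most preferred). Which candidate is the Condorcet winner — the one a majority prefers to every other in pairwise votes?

With single-peaked preferences on a line, the Condorcet winner is the candidate closest to the median voter.
The median voter (position 14) is closest to C at 12.
Check: C vs A — voters closer to C: 7 of 9.

C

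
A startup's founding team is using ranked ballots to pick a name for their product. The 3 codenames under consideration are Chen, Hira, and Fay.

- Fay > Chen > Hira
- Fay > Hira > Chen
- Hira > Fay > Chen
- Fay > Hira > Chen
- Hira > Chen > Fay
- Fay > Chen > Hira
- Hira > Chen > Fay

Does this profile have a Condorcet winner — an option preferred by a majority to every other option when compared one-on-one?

Head-to-head results (7 voters total):
Chen vs Hira: Hira wins 5–2.
Chen vs Fay: Fay wins 5–2.
Hira vs Fay: Fay wins 4–3.
Fay beats each rival — Chen (5–2), Hira (4–3) — so Fay is the Condorcet winner.

Yes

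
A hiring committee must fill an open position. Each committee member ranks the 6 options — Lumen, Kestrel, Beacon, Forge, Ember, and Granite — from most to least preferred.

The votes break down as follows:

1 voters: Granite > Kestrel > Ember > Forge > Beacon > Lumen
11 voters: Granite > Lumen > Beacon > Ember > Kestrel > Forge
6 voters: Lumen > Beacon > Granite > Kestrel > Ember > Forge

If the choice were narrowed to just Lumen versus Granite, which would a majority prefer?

Ballots ranking Lumen above Granite: 6.
Ballots ranking Granite above Lumen: 1+11 = 12.
Granite wins the head-to-head, 12–6.

Granite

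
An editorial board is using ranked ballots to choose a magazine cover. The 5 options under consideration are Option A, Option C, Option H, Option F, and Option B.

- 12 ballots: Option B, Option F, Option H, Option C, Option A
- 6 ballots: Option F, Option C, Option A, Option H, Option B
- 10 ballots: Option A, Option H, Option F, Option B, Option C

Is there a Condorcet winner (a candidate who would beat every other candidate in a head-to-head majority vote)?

Yes

Head-to-head results (28 voters total):
Option A vs Option C: Option C wins 18–10.
Option A vs Option H: Option A wins 16–12.
Option A vs Option F: Option F wins 18–10.
Option A vs Option B: Option A wins 16–12.
Option C vs Option H: Option H wins 22–6.
Option C vs Option F: Option F wins 28–0.
Option C vs Option B: Option B wins 22–6.
Option H vs Option F: Option F wins 18–10.
Option H vs Option B: Option H wins 16–12.
Option F vs Option B: Option F wins 16–12.
Option F beats each rival — Option A (18–10), Option C (28–0), Option H (18–10), Option B (16–12) — so Option F is the Condorcet winner.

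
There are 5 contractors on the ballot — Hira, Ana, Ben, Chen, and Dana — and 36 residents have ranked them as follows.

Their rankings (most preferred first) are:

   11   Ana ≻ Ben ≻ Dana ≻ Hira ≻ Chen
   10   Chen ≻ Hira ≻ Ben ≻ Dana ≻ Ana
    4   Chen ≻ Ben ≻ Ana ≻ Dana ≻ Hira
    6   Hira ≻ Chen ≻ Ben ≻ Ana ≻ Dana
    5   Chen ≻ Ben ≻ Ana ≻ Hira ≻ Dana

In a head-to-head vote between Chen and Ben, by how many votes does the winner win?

14

Ballots ranking Chen above Ben: 10+4+6+5 = 25.
Ballots ranking Ben above Chen: 11.
Chen wins 25–11, a margin of 14.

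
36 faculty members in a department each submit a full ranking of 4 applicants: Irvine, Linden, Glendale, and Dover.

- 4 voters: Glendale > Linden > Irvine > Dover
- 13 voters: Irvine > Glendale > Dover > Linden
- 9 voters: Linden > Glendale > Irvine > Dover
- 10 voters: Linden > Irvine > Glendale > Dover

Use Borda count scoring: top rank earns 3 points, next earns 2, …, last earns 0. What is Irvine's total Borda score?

Borda scores:
  Irvine: 4·1 + 13·3 + 9·1 + 10·2 = 72
  Linden: 4·2 + 13·0 + 9·3 + 10·3 = 65
  Glendale: 4·3 + 13·2 + 9·2 + 10·1 = 66
  Dover: 4·0 + 13·1 + 9·0 + 10·0 = 13

72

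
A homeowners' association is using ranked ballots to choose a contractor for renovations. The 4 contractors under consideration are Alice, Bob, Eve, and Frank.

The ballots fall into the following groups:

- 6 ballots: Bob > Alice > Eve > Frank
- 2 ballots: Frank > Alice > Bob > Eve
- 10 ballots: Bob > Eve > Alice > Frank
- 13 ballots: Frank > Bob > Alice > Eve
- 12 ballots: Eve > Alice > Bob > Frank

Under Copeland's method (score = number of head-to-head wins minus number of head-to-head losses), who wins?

Pairwise results:
  Alice vs Bob: Bob wins 29–14.
  Alice vs Eve: Eve wins 22–21.
  Alice vs Frank: Alice wins 28–15.
  Bob vs Eve: Bob wins 31–12.
  Bob vs Frank: Bob wins 28–15.
  Eve vs Frank: Eve wins 28–15.
Copeland scores (wins − losses):
  Alice: 1 − 2 = -1
  Bob: 3 − 0 = 3
  Eve: 2 − 1 = 1
  Frank: 0 − 3 = -3
Bob has the best Copeland score.

Bob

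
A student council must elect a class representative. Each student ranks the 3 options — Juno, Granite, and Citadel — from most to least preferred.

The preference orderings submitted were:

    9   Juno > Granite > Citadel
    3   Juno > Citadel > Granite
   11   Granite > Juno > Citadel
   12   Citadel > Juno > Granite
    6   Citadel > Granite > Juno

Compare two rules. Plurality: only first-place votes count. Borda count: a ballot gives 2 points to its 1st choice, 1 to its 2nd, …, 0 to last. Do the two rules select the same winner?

Plurality first-place counts: Juno 12, Granite 11, Citadel 18 → Citadel.
Borda totals: Juno 47, Granite 37, Citadel 39 → Juno.
The two rules disagree: plurality picks Citadel, Borda picks Juno.

No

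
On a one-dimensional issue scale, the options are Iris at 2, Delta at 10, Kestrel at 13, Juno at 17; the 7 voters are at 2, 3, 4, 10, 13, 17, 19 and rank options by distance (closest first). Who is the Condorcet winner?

Delta

With single-peaked preferences on a line, the Condorcet winner is the candidate closest to the median voter.
The median voter (position 10) is closest to Delta at 10.
Check: Delta vs Juno — voters closer to Delta: 5 of 7.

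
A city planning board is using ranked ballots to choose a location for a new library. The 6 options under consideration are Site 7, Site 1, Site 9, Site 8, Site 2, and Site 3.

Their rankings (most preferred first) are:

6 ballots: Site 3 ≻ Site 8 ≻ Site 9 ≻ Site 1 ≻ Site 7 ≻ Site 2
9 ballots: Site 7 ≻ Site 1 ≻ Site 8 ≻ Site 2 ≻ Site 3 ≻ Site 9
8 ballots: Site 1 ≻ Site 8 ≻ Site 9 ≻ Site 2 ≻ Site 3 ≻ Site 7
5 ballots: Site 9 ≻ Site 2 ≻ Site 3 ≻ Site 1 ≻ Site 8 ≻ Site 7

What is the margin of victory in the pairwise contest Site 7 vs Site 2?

Ballots ranking Site 7 above Site 2: 6+9 = 15.
Ballots ranking Site 2 above Site 7: 8+5 = 13.
Site 7 wins 15–13, a margin of 2.

2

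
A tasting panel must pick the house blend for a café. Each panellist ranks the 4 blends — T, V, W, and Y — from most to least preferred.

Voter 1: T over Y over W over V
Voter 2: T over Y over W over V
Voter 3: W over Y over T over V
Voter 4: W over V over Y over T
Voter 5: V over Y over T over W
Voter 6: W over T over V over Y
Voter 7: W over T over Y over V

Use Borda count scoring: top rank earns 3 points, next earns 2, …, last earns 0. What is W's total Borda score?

14

Borda scores:
  T: 3 + 3 + 1 + 0 + 1 + 2 + 2 = 12
  V: 0 + 0 + 0 + 2 + 3 + 1 + 0 = 6
  W: 1 + 1 + 3 + 3 + 0 + 3 + 3 = 14
  Y: 2 + 2 + 2 + 1 + 2 + 0 + 1 = 10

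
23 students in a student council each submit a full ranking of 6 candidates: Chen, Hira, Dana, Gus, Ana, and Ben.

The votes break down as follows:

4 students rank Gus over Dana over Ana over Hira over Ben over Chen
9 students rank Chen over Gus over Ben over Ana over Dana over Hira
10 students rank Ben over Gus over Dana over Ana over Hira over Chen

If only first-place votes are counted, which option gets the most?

Ben

First-place vote totals:
  Chen: 9
  Hira: 0
  Dana: 0
  Gus: 4
  Ana: 0
  Ben: 10
Ben has the most first-place votes.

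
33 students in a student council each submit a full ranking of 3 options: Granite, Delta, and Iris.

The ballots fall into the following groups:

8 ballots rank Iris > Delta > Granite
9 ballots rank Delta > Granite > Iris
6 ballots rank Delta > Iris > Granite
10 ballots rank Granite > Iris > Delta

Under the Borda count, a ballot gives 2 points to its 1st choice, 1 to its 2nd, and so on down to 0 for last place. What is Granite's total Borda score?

Borda scores:
  Granite: 8·0 + 9·1 + 6·0 + 10·2 = 29
  Delta: 8·1 + 9·2 + 6·2 + 10·0 = 38
  Iris: 8·2 + 9·0 + 6·1 + 10·1 = 32

29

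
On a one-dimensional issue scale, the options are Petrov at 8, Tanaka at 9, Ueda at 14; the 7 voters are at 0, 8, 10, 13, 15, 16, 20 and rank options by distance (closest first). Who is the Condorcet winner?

Ueda

With single-peaked preferences on a line, the Condorcet winner is the candidate closest to the median voter.
The median voter (position 13) is closest to Ueda at 14.
Check: Ueda vs Petrov — voters closer to Ueda: 4 of 7.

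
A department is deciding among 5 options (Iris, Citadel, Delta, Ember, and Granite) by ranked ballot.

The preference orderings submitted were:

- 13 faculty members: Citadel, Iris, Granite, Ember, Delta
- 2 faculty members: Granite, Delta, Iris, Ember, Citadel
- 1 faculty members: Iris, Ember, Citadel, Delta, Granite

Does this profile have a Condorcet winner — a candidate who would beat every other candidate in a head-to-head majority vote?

Head-to-head results (16 voters total):
Iris vs Citadel: Citadel wins 13–3.
Iris vs Delta: Iris wins 14–2.
Iris vs Ember: Iris wins 16–0.
Iris vs Granite: Iris wins 14–2.
Citadel vs Delta: Citadel wins 14–2.
Citadel vs Ember: Citadel wins 13–3.
Citadel vs Granite: Citadel wins 14–2.
Delta vs Ember: Ember wins 14–2.
Delta vs Granite: Granite wins 15–1.
Ember vs Granite: Granite wins 15–1.
Citadel beats each rival — Iris (13–3), Delta (14–2), Ember (13–3), Granite (14–2) — so Citadel is the Condorcet winner.

Yes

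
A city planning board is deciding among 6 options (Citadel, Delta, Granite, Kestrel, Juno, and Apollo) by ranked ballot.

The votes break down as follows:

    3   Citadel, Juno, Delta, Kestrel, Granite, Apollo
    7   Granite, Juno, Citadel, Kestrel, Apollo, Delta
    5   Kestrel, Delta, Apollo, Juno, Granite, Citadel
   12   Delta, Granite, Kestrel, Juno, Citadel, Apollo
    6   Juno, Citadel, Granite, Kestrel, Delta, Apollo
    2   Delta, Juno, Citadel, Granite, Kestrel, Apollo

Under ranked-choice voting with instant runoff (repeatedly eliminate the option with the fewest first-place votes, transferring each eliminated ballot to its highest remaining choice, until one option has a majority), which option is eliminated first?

Round 1: Delta 14, Granite 7, Juno 6, Kestrel 5, Citadel 3, Apollo 0. Apollo has the fewest and is eliminated.
Round 2: Delta 14, Granite 7, Juno 6, Kestrel 5, Citadel 3. Citadel has the fewest and is eliminated.
Round 3: Delta 14, Juno 9, Granite 7, Kestrel 5. Kestrel has the fewest and is eliminated.
Round 4: Delta 19, Juno 9, Granite 7. Delta has a majority.

Apollo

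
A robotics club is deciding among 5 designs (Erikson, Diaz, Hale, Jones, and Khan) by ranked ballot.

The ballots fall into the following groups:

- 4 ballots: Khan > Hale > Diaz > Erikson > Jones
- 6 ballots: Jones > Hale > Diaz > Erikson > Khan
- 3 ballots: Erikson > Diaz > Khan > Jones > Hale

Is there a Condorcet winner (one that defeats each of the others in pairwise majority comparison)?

Head-to-head results (13 voters total):
Erikson vs Diaz: Diaz wins 10–3.
Erikson vs Hale: Hale wins 10–3.
Erikson vs Jones: Erikson wins 7–6.
Erikson vs Khan: Erikson wins 9–4.
Diaz vs Hale: Hale wins 10–3.
Diaz vs Jones: Diaz wins 7–6.
Diaz vs Khan: Diaz wins 9–4.
Hale vs Jones: Jones wins 9–4.
Hale vs Khan: Khan wins 7–6.
Jones vs Khan: Khan wins 7–6.
No candidate beats all others: Erikson beats Jones beats Hale beats Erikson, a majority cycle.

No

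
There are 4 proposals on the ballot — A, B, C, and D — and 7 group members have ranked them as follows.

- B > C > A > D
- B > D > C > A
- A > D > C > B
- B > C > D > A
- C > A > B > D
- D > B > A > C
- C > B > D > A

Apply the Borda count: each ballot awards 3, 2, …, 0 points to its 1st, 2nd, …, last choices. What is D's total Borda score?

Borda scores:
  A: 1 + 0 + 3 + 0 + 2 + 1 + 0 = 7
  B: 3 + 3 + 0 + 3 + 1 + 2 + 2 = 14
  C: 2 + 1 + 1 + 2 + 3 + 0 + 3 = 12
  D: 0 + 2 + 2 + 1 + 0 + 3 + 1 = 9

9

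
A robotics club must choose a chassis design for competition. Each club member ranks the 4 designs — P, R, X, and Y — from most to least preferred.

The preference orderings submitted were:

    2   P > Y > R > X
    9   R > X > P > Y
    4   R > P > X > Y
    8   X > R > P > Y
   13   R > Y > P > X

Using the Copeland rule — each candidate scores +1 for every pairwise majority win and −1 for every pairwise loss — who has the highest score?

Pairwise results:
  P vs R: R wins 34–2.
  P vs X: P wins 19–17.
  P vs Y: P wins 23–13.
  R vs X: R wins 28–8.
  R vs Y: R wins 34–2.
  X vs Y: X wins 21–15.
Copeland scores (wins − losses):
  P: 2 − 1 = 1
  R: 3 − 0 = 3
  X: 1 − 2 = -1
  Y: 0 − 3 = -3
R has the best Copeland score.

R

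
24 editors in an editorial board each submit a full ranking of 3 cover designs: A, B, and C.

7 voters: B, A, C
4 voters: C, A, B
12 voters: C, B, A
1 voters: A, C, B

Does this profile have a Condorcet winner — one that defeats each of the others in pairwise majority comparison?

Head-to-head results (24 voters total):
A vs B: B wins 19–5.
A vs C: C wins 16–8.
B vs C: C wins 17–7.
C beats each rival — A (16–8), B (17–7) — so C is the Condorcet winner.

Yes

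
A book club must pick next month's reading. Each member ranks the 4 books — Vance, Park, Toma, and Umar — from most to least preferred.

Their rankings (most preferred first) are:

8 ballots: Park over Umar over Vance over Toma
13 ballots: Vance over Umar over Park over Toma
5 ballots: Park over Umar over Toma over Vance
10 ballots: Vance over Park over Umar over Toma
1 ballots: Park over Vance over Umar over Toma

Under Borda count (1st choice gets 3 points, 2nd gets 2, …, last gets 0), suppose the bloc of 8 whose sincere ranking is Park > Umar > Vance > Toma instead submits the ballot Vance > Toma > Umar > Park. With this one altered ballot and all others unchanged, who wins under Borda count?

Vance

Borda totals with the altered ballot: Vance 95, Park 51, Toma 21, Umar 55.
The winner is unchanged: still Vance.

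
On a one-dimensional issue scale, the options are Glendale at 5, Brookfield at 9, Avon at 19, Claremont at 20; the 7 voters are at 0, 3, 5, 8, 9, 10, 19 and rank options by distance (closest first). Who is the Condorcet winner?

Brookfield

With single-peaked preferences on a line, the Condorcet winner is the candidate closest to the median voter.
The median voter (position 8) is closest to Brookfield at 9.
Check: Brookfield vs Claremont — voters closer to Brookfield: 6 of 7.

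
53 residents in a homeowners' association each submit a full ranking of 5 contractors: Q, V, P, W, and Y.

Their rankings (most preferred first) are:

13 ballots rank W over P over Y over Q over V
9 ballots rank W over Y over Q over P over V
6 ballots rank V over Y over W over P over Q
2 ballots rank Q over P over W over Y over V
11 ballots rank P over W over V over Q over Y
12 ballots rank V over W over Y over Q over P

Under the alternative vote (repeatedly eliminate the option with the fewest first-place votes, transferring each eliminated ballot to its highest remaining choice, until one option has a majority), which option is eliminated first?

Round 1: W 22, V 18, P 11, Q 2, Y 0. Y has the fewest and is eliminated.
Round 2: W 22, V 18, P 11, Q 2. Q has the fewest and is eliminated.
Round 3: W 22, V 18, P 13. P has the fewest and is eliminated.
Round 4: W 35, V 18. W has a majority.

Y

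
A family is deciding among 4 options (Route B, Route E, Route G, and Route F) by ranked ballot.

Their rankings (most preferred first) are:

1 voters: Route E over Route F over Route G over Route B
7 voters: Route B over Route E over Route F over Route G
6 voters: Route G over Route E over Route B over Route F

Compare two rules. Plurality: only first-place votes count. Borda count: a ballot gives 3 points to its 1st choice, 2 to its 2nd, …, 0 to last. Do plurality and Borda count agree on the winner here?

No

Plurality first-place counts: Route B 7, Route E 1, Route G 6, Route F 0 → Route B.
Borda totals: Route B 27, Route E 29, Route G 19, Route F 9 → Route E.
The two rules disagree: plurality picks Route B, Borda picks Route E.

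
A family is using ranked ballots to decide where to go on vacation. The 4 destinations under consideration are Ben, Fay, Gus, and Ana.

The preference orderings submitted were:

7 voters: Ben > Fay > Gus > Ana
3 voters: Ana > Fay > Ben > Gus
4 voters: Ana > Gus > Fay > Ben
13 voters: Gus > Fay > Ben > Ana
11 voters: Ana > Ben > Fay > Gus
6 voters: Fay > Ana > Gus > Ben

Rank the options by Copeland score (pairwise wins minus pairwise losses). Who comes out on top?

Pairwise results:
  Ben vs Fay: Fay wins 26–18.
  Ben vs Gus: Gus wins 23–21.
  Ben vs Ana: Ana wins 24–20.
  Fay vs Gus: Fay wins 27–17.
  Fay vs Ana: Fay wins 26–18.
  Gus vs Ana: Ana wins 24–20.
Copeland scores (wins − losses):
  Ben: 0 − 3 = -3
  Fay: 3 − 0 = 3
  Gus: 1 − 2 = -1
  Ana: 2 − 1 = 1
Fay has the best Copeland score.

Fay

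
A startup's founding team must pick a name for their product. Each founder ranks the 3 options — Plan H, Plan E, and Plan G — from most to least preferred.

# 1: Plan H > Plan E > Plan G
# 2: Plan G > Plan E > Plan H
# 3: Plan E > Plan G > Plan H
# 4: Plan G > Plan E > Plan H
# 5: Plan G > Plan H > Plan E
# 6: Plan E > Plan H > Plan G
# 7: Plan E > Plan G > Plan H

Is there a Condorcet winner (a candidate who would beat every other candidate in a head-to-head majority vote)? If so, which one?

Head-to-head results (7 voters total):
Plan H vs Plan E: Plan E wins 5–2.
Plan H vs Plan G: Plan G wins 5–2.
Plan E vs Plan G: Plan E wins 4–3.
Plan E beats each rival — Plan H (5–2), Plan G (4–3) — so Plan E is the Condorcet winner.

Plan E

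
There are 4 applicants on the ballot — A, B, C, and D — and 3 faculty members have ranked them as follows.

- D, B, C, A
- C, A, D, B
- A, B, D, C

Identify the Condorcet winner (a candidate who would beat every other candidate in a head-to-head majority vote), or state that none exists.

Head-to-head results (3 voters total):
A vs B: A wins 2–1.
A vs C: C wins 2–1.
A vs D: A wins 2–1.
B vs C: B wins 2–1.
B vs D: D wins 2–1.
C vs D: D wins 2–1.
No candidate beats all others: A beats B beats C beats A, a majority cycle.

None — there is no Condorcet winner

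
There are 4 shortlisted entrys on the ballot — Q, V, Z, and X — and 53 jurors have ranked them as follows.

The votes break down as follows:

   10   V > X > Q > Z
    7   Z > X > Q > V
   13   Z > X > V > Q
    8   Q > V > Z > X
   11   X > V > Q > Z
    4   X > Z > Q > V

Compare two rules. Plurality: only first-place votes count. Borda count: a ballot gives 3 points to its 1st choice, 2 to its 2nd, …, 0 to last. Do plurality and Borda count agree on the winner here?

No

Plurality first-place counts: Q 8, V 10, Z 20, X 15 → Z.
Borda totals: Q 56, V 81, Z 76, X 105 → X.
The two rules disagree: plurality picks Z, Borda picks X.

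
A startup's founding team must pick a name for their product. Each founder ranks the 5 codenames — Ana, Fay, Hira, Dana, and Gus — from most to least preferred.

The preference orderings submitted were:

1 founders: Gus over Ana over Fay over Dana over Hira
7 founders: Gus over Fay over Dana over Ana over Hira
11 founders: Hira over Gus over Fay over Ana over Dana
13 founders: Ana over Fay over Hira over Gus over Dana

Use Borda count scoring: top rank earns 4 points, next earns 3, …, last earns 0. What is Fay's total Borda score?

Borda scores:
  Ana: 3 + 7·1 + 11·1 + 13·4 = 73
  Fay: 2 + 7·3 + 11·2 + 13·3 = 84
  Hira: 0 + 7·0 + 11·4 + 13·2 = 70
  Dana: 1 + 7·2 + 11·0 + 13·0 = 15
  Gus: 4 + 7·4 + 11·3 + 13·1 = 78

84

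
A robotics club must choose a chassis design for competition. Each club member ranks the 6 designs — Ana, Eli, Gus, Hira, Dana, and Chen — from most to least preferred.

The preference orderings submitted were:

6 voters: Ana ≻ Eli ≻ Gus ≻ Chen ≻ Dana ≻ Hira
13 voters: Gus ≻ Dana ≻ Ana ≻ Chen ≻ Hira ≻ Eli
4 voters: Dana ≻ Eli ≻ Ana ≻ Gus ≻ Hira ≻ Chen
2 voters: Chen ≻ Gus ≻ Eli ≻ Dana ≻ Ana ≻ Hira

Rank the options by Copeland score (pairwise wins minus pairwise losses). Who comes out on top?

Pairwise results:
  Ana vs Eli: Ana wins 19–6.
  Ana vs Gus: Gus wins 15–10.
  Ana vs Hira: Ana wins 25–0.
  Ana vs Dana: Dana wins 19–6.
  Ana vs Chen: Ana wins 23–2.
  Eli vs Gus: Gus wins 15–10.
  Eli vs Hira: Hira wins 13–12.
  Eli vs Dana: Dana wins 17–8.
  Eli vs Chen: Chen wins 15–10.
  Gus vs Hira: Gus wins 25–0.
  Gus vs Dana: Gus wins 21–4.
  Gus vs Chen: Gus wins 23–2.
  Hira vs Dana: Dana wins 25–0.
  Hira vs Chen: Chen wins 21–4.
  Dana vs Chen: Dana wins 17–8.
Copeland scores (wins − losses):
  Ana: 3 − 2 = 1
  Eli: 0 − 5 = -5
  Gus: 5 − 0 = 5
  Hira: 1 − 4 = -3
  Dana: 4 − 1 = 3
  Chen: 2 − 3 = -1
Gus has the best Copeland score.

Gus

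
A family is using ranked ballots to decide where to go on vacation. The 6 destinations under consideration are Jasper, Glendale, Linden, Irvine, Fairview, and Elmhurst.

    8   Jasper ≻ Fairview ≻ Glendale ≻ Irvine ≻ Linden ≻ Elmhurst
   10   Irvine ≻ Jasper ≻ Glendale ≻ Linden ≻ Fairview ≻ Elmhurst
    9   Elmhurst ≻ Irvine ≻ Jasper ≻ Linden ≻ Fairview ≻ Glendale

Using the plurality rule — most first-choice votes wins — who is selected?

Irvine

First-place vote totals:
  Jasper: 8
  Glendale: 0
  Linden: 0
  Irvine: 10
  Fairview: 0
  Elmhurst: 9
Irvine has the most first-place votes.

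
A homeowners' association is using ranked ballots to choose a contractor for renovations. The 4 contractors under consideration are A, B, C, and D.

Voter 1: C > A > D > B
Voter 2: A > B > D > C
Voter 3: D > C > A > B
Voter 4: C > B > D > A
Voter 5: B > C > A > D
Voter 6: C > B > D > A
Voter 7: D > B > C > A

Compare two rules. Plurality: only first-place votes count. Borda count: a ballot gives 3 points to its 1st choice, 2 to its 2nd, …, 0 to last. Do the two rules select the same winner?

Plurality first-place counts: A 1, B 1, C 3, D 2 → C.
Borda totals: A 7, B 11, C 14, D 10 → C.
The two rules agree on C.

Yes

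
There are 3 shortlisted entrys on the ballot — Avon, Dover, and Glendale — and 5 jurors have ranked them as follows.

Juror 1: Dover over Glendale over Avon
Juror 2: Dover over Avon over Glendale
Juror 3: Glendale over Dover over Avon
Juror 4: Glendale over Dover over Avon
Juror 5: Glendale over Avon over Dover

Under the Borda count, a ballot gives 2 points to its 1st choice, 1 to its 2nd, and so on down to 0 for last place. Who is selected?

Borda scores:
  Avon: 0 + 1 + 0 + 0 + 1 = 2
  Dover: 2 + 2 + 1 + 1 + 0 = 6
  Glendale: 1 + 0 + 2 + 2 + 2 = 7
Glendale has the highest total.

Glendale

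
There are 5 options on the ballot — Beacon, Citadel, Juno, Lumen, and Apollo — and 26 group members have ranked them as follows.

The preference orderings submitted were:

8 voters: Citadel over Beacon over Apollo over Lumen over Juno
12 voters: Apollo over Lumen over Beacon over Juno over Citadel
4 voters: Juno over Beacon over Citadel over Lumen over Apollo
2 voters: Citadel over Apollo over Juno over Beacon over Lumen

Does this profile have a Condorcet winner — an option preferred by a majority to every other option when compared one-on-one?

Head-to-head results (26 voters total):
Beacon vs Citadel: Beacon wins 16–10.
Beacon vs Juno: Beacon wins 20–6.
Beacon vs Lumen: Beacon wins 14–12.
Beacon vs Apollo: Apollo wins 14–12.
Citadel vs Juno: Juno wins 16–10.
Citadel vs Lumen: Citadel wins 14–12.
Citadel vs Apollo: Citadel wins 14–12.
Juno vs Lumen: Lumen wins 20–6.
Juno vs Apollo: Apollo wins 22–4.
Lumen vs Apollo: Apollo wins 22–4.
No candidate beats all others: Beacon beats Citadel beats Apollo beats Beacon, a majority cycle.

No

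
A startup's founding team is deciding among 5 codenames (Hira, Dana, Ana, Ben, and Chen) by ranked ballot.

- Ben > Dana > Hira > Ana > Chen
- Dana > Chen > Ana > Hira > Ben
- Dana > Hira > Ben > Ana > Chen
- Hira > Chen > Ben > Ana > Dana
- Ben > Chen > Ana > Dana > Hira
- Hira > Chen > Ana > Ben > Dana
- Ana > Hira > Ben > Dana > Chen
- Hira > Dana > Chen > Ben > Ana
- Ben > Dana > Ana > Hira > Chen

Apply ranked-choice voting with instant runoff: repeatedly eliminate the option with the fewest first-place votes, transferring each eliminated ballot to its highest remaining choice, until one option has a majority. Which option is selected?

Hira

Round 1: Hira 3, Ben 3, Dana 2, Ana 1, Chen 0. Chen has the fewest and is eliminated.
Round 2: Hira 3, Ben 3, Dana 2, Ana 1. Ana has the fewest and is eliminated.
Round 3: Hira 4, Ben 3, Dana 2. Dana has the fewest and is eliminated.
Round 4: Hira 6, Ben 3. Hira has a majority.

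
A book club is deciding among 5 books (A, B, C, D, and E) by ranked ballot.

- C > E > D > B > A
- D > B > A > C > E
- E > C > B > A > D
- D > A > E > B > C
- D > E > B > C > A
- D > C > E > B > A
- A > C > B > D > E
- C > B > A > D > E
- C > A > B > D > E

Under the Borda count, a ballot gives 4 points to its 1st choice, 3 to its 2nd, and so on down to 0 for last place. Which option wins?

C

Borda scores:
  A: 0 + 2 + 1 + 3 + 0 + 0 + 4 + 2 + 3 = 15
  B: 1 + 3 + 2 + 1 + 2 + 1 + 2 + 3 + 2 = 17
  C: 4 + 1 + 3 + 0 + 1 + 3 + 3 + 4 + 4 = 23
  D: 2 + 4 + 0 + 4 + 4 + 4 + 1 + 1 + 1 = 21
  E: 3 + 0 + 4 + 2 + 3 + 2 + 0 + 0 + 0 = 14
C has the highest total.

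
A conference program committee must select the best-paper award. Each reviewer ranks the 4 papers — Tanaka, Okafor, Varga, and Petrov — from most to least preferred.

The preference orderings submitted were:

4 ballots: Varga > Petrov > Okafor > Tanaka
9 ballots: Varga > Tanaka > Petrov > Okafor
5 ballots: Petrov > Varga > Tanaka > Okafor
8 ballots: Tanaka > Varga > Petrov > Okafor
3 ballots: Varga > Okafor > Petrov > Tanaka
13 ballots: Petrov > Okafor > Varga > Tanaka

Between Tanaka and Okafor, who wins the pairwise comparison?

Tanaka

Ballots ranking Tanaka above Okafor: 9+5+8 = 22.
Ballots ranking Okafor above Tanaka: 4+3+13 = 20.
Tanaka wins the head-to-head, 22–20.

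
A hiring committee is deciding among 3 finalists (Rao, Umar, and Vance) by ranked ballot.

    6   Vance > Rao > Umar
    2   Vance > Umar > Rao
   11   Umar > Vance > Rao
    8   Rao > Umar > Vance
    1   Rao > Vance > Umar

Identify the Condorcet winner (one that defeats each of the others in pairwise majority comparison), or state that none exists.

There is no Condorcet winner

Head-to-head results (28 voters total):
Rao vs Umar: Rao wins 15–13.
Rao vs Vance: Vance wins 19–9.
Umar vs Vance: Umar wins 19–9.
No candidate beats all others: Rao beats Umar beats Vance beats Rao, a majority cycle.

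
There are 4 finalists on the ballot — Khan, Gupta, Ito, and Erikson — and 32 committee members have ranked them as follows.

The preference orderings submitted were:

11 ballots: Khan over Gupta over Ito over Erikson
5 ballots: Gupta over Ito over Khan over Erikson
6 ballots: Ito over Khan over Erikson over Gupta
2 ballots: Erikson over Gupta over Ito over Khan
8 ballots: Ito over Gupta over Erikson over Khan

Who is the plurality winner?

Ito

First-place vote totals:
  Khan: 11
  Gupta: 5
  Ito: 14
  Erikson: 2
Ito has the most first-place votes.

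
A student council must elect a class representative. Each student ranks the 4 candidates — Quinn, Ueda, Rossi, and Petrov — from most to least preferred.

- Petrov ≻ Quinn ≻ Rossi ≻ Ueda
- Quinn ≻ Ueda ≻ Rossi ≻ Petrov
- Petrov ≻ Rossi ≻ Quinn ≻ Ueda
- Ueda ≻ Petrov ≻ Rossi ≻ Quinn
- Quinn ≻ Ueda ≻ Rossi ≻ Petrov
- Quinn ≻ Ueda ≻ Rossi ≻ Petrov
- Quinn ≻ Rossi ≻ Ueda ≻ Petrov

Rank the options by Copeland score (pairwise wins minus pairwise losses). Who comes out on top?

Pairwise results:
  Quinn vs Ueda: Quinn wins 6–1.
  Quinn vs Rossi: Quinn wins 5–2.
  Quinn vs Petrov: Quinn wins 4–3.
  Ueda vs Rossi: Ueda wins 4–3.
  Ueda vs Petrov: Ueda wins 5–2.
  Rossi vs Petrov: Rossi wins 4–3.
Copeland scores (wins − losses):
  Quinn: 3 − 0 = 3
  Ueda: 2 − 1 = 1
  Rossi: 1 − 2 = -1
  Petrov: 0 − 3 = -3
Quinn has the best Copeland score.

Quinn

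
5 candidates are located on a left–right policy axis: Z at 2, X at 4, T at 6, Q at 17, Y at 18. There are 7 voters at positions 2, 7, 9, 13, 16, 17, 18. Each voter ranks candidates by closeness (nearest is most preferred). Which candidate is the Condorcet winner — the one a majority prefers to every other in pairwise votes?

With single-peaked preferences on a line, the Condorcet winner is the candidate closest to the median voter.
The median voter (position 13) is closest to Q at 17.
Check: Q vs T — voters closer to Q: 4 of 7.

Q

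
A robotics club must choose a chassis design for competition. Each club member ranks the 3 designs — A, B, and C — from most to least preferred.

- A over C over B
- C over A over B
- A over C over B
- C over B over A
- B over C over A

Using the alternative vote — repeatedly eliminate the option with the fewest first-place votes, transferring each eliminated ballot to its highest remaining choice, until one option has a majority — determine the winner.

C

Round 1: A 2, C 2, B 1. B has the fewest and is eliminated.
Round 2: C 3, A 2. C has a majority.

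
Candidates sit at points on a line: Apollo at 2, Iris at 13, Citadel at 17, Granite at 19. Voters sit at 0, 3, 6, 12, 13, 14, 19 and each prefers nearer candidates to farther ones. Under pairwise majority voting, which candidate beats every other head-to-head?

Iris

With single-peaked preferences on a line, the Condorcet winner is the candidate closest to the median voter.
The median voter (position 12) is closest to Iris at 13.
Check: Iris vs Granite — voters closer to Iris: 6 of 7.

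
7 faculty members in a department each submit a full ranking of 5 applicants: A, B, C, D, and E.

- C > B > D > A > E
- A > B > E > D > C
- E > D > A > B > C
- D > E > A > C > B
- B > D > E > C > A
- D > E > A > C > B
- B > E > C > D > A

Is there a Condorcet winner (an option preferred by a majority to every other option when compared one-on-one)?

No

Head-to-head results (7 voters total):
A vs B: A wins 4–3.
A vs C: A wins 4–3.
A vs D: D wins 6–1.
A vs E: E wins 5–2.
B vs C: B wins 4–3.
B vs D: B wins 4–3.
B vs E: B wins 4–3.
C vs D: D wins 5–2.
C vs E: E wins 6–1.
D vs E: D wins 4–3.
No candidate beats all others: A beats B beats D beats A, a majority cycle.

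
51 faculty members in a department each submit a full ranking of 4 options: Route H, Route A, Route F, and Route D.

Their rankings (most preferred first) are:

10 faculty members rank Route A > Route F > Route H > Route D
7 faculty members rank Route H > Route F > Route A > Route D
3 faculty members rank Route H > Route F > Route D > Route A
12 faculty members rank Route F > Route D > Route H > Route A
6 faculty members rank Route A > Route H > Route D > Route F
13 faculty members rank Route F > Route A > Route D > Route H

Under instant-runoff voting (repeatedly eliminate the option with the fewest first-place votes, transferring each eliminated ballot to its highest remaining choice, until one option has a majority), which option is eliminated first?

Route D

Round 1: Route F 25, Route A 16, Route H 10, Route D 0. Route D has the fewest and is eliminated.
Round 2: Route F 25, Route A 16, Route H 10. Route H has the fewest and is eliminated.
Round 3: Route F 35, Route A 16. Route F has a majority.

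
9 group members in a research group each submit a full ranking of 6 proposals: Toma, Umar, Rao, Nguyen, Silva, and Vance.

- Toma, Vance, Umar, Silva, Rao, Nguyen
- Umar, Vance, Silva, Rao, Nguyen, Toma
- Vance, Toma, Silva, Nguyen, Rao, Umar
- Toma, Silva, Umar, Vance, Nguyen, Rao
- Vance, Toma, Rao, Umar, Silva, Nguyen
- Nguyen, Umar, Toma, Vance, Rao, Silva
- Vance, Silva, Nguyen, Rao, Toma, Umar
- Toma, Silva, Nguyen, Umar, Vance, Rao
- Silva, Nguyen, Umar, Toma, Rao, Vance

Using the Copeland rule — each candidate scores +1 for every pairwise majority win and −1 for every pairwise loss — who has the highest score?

Toma

Pairwise results:
  Toma vs Umar: Toma wins 6–3.
  Toma vs Rao: Toma wins 7–2.
  Toma vs Nguyen: Toma wins 5–4.
  Toma vs Silva: Toma wins 6–3.
  Toma vs Vance: Toma wins 5–4.
  Umar vs Rao: Umar wins 6–3.
  Umar vs Nguyen: Nguyen wins 5–4.
  Umar vs Silva: Silva wins 5–4.
  Umar vs Vance: Umar wins 5–4.
  Rao vs Nguyen: Nguyen wins 6–3.
  Rao vs Silva: Silva wins 7–2.
  Rao vs Vance: Vance wins 8–1.
  Nguyen vs Silva: Silva wins 8–1.
  Nguyen vs Vance: Vance wins 6–3.
  Silva vs Vance: Vance wins 6–3.
Copeland scores (wins − losses):
  Toma: 5 − 0 = 5
  Umar: 2 − 3 = -1
  Rao: 0 − 5 = -5
  Nguyen: 2 − 3 = -1
  Silva: 3 − 2 = 1
  Vance: 3 − 2 = 1
Toma has the best Copeland score.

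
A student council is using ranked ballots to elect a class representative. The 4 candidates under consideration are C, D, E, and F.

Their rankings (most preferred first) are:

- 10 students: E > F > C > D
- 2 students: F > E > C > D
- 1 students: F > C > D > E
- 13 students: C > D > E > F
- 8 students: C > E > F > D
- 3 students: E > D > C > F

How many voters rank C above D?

Ballots ranking C above D: 10+2+1+13+8 = 34.
Ballots ranking D above C: 3.
So 34 of 37 voters prefer C to D.

34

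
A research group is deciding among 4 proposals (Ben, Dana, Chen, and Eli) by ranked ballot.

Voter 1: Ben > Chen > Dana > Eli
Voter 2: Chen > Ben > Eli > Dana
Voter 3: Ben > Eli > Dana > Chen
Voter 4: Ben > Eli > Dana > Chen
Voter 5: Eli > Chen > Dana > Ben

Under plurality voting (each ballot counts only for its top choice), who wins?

First-place vote totals:
  Ben: 3
  Dana: 0
  Chen: 1
  Eli: 1
Ben has the most first-place votes.

Ben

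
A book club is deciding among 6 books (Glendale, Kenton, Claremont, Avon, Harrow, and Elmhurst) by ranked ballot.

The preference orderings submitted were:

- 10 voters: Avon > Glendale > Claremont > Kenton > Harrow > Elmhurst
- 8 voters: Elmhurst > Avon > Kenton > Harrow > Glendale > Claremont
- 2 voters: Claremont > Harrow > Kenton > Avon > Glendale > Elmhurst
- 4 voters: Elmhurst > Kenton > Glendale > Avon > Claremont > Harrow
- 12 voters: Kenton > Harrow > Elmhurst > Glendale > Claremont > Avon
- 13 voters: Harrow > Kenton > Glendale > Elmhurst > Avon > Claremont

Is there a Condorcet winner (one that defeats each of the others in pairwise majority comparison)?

Head-to-head results (49 voters total):
Glendale vs Kenton: Kenton wins 39–10.
Glendale vs Claremont: Glendale wins 47–2.
Glendale vs Avon: Glendale wins 29–20.
Glendale vs Harrow: Harrow wins 35–14.
Glendale vs Elmhurst: Glendale wins 25–24.
Kenton vs Claremont: Kenton wins 37–12.
Kenton vs Avon: Kenton wins 31–18.
Kenton vs Harrow: Kenton wins 34–15.
Kenton vs Elmhurst: Kenton wins 37–12.
Claremont vs Avon: Avon wins 35–14.
Claremont vs Harrow: Harrow wins 33–16.
Claremont vs Elmhurst: Elmhurst wins 37–12.
Avon vs Harrow: Harrow wins 27–22.
Avon vs Elmhurst: Elmhurst wins 37–12.
Harrow vs Elmhurst: Harrow wins 37–12.
Kenton beats each rival — Glendale (39–10), Claremont (37–12), Avon (31–18), Harrow (34–15), Elmhurst (37–12) — so Kenton is the Condorcet winner.

Yes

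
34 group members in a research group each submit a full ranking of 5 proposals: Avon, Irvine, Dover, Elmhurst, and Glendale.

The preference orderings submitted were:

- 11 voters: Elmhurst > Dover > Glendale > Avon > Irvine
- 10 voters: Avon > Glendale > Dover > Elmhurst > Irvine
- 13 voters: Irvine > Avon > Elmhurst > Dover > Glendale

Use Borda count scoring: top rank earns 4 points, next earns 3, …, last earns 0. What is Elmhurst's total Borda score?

80

Borda scores:
  Avon: 11·1 + 10·4 + 13·3 = 90
  Irvine: 11·0 + 10·0 + 13·4 = 52
  Dover: 11·3 + 10·2 + 13·1 = 66
  Elmhurst: 11·4 + 10·1 + 13·2 = 80
  Glendale: 11·2 + 10·3 + 13·0 = 52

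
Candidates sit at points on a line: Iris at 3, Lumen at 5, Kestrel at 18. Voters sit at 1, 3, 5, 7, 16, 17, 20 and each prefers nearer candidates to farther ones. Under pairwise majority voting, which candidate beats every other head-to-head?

Lumen

With single-peaked preferences on a line, the Condorcet winner is the candidate closest to the median voter.
The median voter (position 7) is closest to Lumen at 5.
Check: Lumen vs Iris — voters closer to Lumen: 5 of 7.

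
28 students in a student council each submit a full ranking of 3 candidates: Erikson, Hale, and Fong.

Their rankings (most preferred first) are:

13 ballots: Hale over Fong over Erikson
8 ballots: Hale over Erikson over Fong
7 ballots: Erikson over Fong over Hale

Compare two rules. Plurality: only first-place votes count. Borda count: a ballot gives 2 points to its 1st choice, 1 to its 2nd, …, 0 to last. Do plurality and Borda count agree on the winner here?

Plurality first-place counts: Erikson 7, Hale 21, Fong 0 → Hale.
Borda totals: Erikson 22, Hale 42, Fong 20 → Hale.
The two rules agree on Hale.

Yes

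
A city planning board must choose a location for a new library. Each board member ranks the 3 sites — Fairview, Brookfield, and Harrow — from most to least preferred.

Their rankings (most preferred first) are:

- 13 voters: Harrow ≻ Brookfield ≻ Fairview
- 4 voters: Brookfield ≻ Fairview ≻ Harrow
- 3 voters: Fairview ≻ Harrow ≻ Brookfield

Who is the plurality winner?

First-place vote totals:
  Fairview: 3
  Brookfield: 4
  Harrow: 13
Harrow has the most first-place votes.

Harrow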